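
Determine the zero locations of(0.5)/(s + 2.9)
Numerator is a nonzero constant (0.5) → Zeros: none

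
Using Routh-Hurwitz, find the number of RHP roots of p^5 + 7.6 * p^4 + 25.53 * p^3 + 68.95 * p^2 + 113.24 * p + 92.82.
Routh array:
p^5: [1, 25.53, 113.24]; p^4: [7.6, 68.95, 92.82]; p^3: [16.4576, 101.027]; p^2: [22.2966, 92.82]; p^1: [32.5144]; p^0: [92.82]
First column: [1, 7.6, 16.4576, 22.2966, 32.5144, 92.82]. Sign changes = RHP roots = 0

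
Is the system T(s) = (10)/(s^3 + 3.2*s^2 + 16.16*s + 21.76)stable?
Denominator: s^3 + 3.2*s^2 + 16.16*s + 21.76 = (s + 1.6)(s^2 + 1.6*s + 13.6). Poles: -0.8 + 3.6j, -0.8 - 3.6j, -1.6. All Re(p)<0: Yes (stable)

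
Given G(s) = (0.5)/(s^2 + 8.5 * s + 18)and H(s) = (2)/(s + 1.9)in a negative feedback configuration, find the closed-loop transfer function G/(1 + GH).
Closed-loop T = G/(1+GH).
Numerator: G_num * H_den = 0.5*s + 0.95.
Denominator: G_den * H_den + G_num * H_num = (s^3 + 10.4*s^2 + 34.15*s + 34.2) + (1) = s^3 + 10.4*s^2 + 34.15*s + 35.2.
T(s) = (0.5*s + 0.95)/(s^3 + 10.4*s^2 + 34.15*s + 35.2)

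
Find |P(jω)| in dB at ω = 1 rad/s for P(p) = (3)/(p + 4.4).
Substitute p = j*1: P(j1) = 0.64833 - 0.147348j.
|P(j1)| = sqrt(Re² + Im²) = 0.6649.
20*log₁₀(0.6649) = -3.55 dB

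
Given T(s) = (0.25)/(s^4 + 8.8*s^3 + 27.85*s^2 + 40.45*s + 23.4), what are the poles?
Set denominator = 0: s^4 + 8.8*s^3 + 27.85*s^2 + 40.45*s + 23.4 = (s + 4)(s + 1.8)(s^2 + 3*s + 3.25) = 0 → Poles: -1.5 + 1j, -1.5 - 1j, -1.8, -4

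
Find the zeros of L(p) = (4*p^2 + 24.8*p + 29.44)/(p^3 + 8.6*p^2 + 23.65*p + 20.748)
Set numerator = 0: 4*p^2 + 24.8*p + 29.44 = 4*(p + 1.6)(p + 4.6) = 0 → Zeros: -1.6, -4.6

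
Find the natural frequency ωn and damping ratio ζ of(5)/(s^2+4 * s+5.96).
Underdamped: complex pole -2 + 1.4j. ωn = |pole| = 2.441, ζ = -Re(pole)/ωn = 0.8192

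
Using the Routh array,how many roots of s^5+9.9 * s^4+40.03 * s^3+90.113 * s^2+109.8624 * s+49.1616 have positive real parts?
Routh array:
s^5: [1, 40.03, 109.8624]; s^4: [9.9, 90.113, 49.1616]; s^3: [30.9277, 104.897]; s^2: [56.5354, 49.1616]; s^1: [78.0028]; s^0: [49.1616]
First column: [1, 9.9, 30.9277, 56.5354, 78.0028, 49.1616]. Sign changes = RHP roots = 0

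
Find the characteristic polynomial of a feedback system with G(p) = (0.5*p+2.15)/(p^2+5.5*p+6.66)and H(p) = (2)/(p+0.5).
Characteristic poly = G_den * H_den + G_num * H_num = (p^3 + 6*p^2 + 9.41*p + 3.33) + (p + 4.3) = p^3 + 6*p^2 + 10.41*p + 7.63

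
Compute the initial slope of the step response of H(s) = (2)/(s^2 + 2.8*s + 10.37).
IVT: y'(0⁺) = lim_{s→∞} s²·Y(s) = lim_{s→∞} s·H(s).
deg(num) = 0, deg(den) = 2, relative degree = 2 ≥ 2, so s·H(s) → 0. Initial slope = 0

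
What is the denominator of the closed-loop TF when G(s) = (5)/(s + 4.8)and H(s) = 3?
Characteristic poly = G_den * H_den + G_num * H_num = (s + 4.8) + (15) = s + 19.8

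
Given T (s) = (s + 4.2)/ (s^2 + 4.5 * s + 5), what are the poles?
Set denominator = 0: s^2 + 4.5*s + 5 = (s + 2)(s + 2.5) = 0 → Poles: -2, -2.5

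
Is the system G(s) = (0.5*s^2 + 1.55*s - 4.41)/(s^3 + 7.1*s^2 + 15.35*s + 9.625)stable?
Denominator: s^3 + 7.1*s^2 + 15.35*s + 9.625 = (s + 3.5)(s + 2.5)(s + 1.1). Poles: -1.1, -2.5, -3.5. All Re(p)<0: Yes (stable)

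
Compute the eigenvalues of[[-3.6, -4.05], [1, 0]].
Eigenvalues solve det(λI - A) = 0.
Characteristic polynomial: λ^2 + 3.6*λ + 4.05 = 0.
Roots: -1.8 + 0.9j, -1.8 - 0.9j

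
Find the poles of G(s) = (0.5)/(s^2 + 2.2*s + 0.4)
Set denominator = 0: s^2 + 2.2*s + 0.4 = (s + 2)(s + 0.2) = 0 → Poles: -0.2, -2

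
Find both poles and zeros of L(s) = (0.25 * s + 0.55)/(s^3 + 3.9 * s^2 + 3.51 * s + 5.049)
Set denominator = 0: s^3 + 3.9*s^2 + 3.51*s + 5.049 = (s + 3.3)(s^2 + 0.6*s + 1.53) = 0 → Poles: -0.3 + 1.2j, -0.3 - 1.2j, -3.3
Set numerator = 0: 0.25*s + 0.55 = 0 → Zeros: -2.2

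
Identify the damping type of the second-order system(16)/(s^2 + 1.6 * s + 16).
Standard form: ωn²/(s²+2ζωn·s+ωn²) gives ωn=4, ζ=0.2.
Underdamped (ζ = 0.2 < 1)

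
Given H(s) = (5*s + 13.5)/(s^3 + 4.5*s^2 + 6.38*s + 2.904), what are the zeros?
Set numerator = 0: 5*s + 13.5 = 0 → Zeros: -2.7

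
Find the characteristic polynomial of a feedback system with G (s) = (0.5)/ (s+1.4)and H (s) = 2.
Characteristic poly = G_den * H_den + G_num * H_num = (s + 1.4) + (1) = s + 2.4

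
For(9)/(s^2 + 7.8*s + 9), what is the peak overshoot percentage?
Standard form: ωn²/(s²+2ζωn·s+ωn²) → ωn = 3, ζ = 1.3.
ζ ≥ 1, so the response is non-oscillatory: peak overshoot = 0%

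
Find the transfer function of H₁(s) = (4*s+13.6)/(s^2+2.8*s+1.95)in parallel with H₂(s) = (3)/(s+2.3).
Parallel: H = H₁ + H₂ = (n₁·d₂ + n₂·d₁)/(d₁·d₂).
n₁·d₂ = 4*s^2 + 22.8*s + 31.28. n₂·d₁ = 3*s^2 + 8.4*s + 5.85. Sum = 7*s^2 + 31.2*s + 37.13. d₁·d₂ = s^3 + 5.1*s^2 + 8.39*s + 4.485.
H(s) = (7*s^2 + 31.2*s + 37.13)/(s^3 + 5.1*s^2 + 8.39*s + 4.485)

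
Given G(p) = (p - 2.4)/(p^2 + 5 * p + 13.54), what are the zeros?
Set numerator = 0: p - 2.4 = 0 → Zeros: 2.4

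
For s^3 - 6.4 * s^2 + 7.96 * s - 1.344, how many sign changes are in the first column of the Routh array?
Routh array:
s^3: [1, 7.96]; s^2: [-6.4, -1.344]; s^1: [7.75]; s^0: [-1.344]
First column: [1, -6.4, 7.75, -1.344]. Sign changes = 3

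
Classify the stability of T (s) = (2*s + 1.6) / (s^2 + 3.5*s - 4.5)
Denominator: s^2 + 3.5*s - 4.5 = (s - 1)(s + 4.5). Poles: -4.5, 1. Unstable (1 pole(s) in RHP)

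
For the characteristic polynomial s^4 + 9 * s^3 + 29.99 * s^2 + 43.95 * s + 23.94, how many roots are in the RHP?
s^4 + 9*s^3 + 29.99*s^2 + 43.95*s + 23.94 = (s + 2.1)(s + 1.9)(s + 2)(s + 3). Poles: -1.9, -2, -2.1, -3. RHP poles (Re>0): 0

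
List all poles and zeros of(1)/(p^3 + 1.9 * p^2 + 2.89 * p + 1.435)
Set denominator = 0: p^3 + 1.9*p^2 + 2.89*p + 1.435 = (p + 0.7)(p^2 + 1.2*p + 2.05) = 0 → Poles: -0.6 + 1.3j, -0.6 - 1.3j, -0.7
Numerator is a nonzero constant (1) → Zeros: none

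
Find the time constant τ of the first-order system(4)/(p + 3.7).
First-order system: τ = -1/pole. Pole = -3.7. τ = -1/(-3.7) = 0.2703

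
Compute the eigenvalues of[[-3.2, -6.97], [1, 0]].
Eigenvalues solve det(λI - A) = 0.
Characteristic polynomial: λ^2 + 3.2*λ + 6.97 = 0.
Roots: -1.6 + 2.1j, -1.6 - 2.1j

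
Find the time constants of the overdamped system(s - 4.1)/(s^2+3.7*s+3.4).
Overdamped: real poles at -1.7, -2. τ = -1/pole → τ₁ = 0.5882, τ₂ = 0.5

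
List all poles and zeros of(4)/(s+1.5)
Set denominator = 0: s + 1.5 = 0 → Poles: -1.5
Numerator is a nonzero constant (4) → Zeros: none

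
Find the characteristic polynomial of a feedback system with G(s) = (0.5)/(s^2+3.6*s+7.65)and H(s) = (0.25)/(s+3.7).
Characteristic poly = G_den * H_den + G_num * H_num = (s^3 + 7.3*s^2 + 20.97*s + 28.305) + (0.125) = s^3 + 7.3*s^2 + 20.97*s + 28.43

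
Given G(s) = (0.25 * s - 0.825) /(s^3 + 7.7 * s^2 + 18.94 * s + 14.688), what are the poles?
Set denominator = 0: s^3 + 7.7*s^2 + 18.94*s + 14.688 = (s + 2.7)(s + 3.4)(s + 1.6) = 0 → Poles: -1.6, -2.7, -3.4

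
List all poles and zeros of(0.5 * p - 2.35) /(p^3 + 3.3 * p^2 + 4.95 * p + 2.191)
Set denominator = 0: p^3 + 3.3*p^2 + 4.95*p + 2.191 = (p + 0.7)(p^2 + 2.6*p + 3.13) = 0 → Poles: -0.7, -1.3 + 1.2j, -1.3 - 1.2j
Set numerator = 0: 0.5*p - 2.35 = 0 → Zeros: 4.7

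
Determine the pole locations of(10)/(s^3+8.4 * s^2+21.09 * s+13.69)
Set denominator = 0: s^3 + 8.4*s^2 + 21.09*s + 13.69 = (s + 3.7)(s + 3.7)(s + 1) = 0 → Poles: -1, -3.7, -3.7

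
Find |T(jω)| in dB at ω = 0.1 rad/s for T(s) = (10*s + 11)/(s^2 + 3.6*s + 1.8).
Substitute s = j*0.1: T(j0.1) = 6.01434 - 0.650928j.
|T(j0.1)| = sqrt(Re² + Im²) = 6.049.
20*log₁₀(6.049) = 15.63 dB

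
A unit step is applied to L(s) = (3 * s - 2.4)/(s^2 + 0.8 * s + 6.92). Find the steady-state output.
FVT: lim_{t→∞} y(t) = lim_{s→0} s*Y(s) where Y(s) = L(s)/s.
= lim_{s→0} L(s) = L(0) = num(0)/den(0) = -2.4/6.92 = -0.3468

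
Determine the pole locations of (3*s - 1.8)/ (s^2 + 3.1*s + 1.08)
Set denominator = 0: s^2 + 3.1*s + 1.08 = (s + 0.4)(s + 2.7) = 0 → Poles: -0.4, -2.7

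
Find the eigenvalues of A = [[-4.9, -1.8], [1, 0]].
Eigenvalues solve det(λI - A) = 0.
Characteristic polynomial: λ^2 + 4.9*λ + 1.8 = 0.
Factor: (λ + 4.5)(λ + 0.4) = 0.
Roots: -0.4, -4.5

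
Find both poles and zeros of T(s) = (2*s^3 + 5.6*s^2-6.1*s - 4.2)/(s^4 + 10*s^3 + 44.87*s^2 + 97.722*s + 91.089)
Set denominator = 0: s^4 + 10*s^3 + 44.87*s^2 + 97.722*s + 91.089 = (s^2 + 4.6*s + 6.98)(s^2 + 5.4*s + 13.05) = 0 → Poles: -2.3 + 1.3j, -2.3 - 1.3j, -2.7 + 2.4j, -2.7 - 2.4j
Set numerator = 0: 2*s^3 + 5.6*s^2 - 6.1*s - 4.2 = 2*(s - 1.2)(s + 0.5)(s + 3.5) = 0 → Zeros: -0.5, -3.5, 1.2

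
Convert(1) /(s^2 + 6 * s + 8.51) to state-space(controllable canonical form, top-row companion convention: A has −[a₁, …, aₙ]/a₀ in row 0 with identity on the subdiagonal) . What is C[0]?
Reachable canonical form: C = numerator coefficients (right-aligned, zero-padded to length n).
num = 1, C = [[0, 1]].
C[0] = 0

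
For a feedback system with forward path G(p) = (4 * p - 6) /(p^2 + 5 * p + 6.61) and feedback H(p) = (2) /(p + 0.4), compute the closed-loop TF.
Closed-loop T = G/(1+GH).
Numerator: G_num * H_den = 4*p^2 - 4.4*p - 2.4.
Denominator: G_den * H_den + G_num * H_num = (p^3 + 5.4*p^2 + 8.61*p + 2.644) + (8*p - 12) = p^3 + 5.4*p^2 + 16.61*p - 9.356.
T(p) = (4*p^2 - 4.4*p - 2.4)/(p^3 + 5.4*p^2 + 16.61*p - 9.356)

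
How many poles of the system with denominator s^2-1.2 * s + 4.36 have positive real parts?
Poles: 0.6 + 2j, 0.6 - 2j. RHP poles (Re>0): 2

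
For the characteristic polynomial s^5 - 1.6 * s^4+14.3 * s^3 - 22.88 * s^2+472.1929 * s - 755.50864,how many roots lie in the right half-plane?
Factor: s^5 - 1.6*s^4 + 14.3*s^3 - 22.88*s^2 + 472.1929*s - 755.50864 = (s - 1.6)(s^2 - 5.4*s + 21.73)(s^2 + 5.4*s + 21.73).
Roots: -2.7 + 3.8j, -2.7 - 3.8j, 1.6, 2.7 + 3.8j, 2.7 - 3.8j.
RHP roots (Re>0): 3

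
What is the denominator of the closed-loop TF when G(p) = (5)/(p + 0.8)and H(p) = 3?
Characteristic poly = G_den * H_den + G_num * H_num = (p + 0.8) + (15) = p + 15.8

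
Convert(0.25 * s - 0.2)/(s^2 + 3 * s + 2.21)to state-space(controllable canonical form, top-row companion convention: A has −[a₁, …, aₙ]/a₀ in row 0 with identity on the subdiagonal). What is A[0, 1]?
Reachable canonical form for den = s^2 + 3*s + 2.21: top row of A = -[a₁,a₂,...,aₙ]/a₀, ones on the subdiagonal, zeros elsewhere.
A = [[-3, -2.21], [1, 0]].
A[0,1] = -2.21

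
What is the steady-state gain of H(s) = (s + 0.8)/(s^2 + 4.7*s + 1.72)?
DC gain = H(0) = num(0)/den(0) = 0.8/1.72 = 0.4651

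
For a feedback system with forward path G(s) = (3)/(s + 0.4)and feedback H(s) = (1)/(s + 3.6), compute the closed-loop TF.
Closed-loop T = G/(1+GH).
Numerator: G_num * H_den = 3*s + 10.8.
Denominator: G_den * H_den + G_num * H_num = (s^2 + 4*s + 1.44) + (3) = s^2 + 4*s + 4.44.
T(s) = (3*s + 10.8)/(s^2 + 4*s + 4.44)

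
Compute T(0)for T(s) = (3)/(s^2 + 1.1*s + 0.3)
DC gain = T(0) = num(0)/den(0) = 3/0.3 = 10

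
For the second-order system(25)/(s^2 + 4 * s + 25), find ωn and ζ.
Standard form: ωn²/(s²+2ζωn·s+ωn²).
const=25=ωn² → ωn=5, s coeff=4=2ζωn → ζ=0.4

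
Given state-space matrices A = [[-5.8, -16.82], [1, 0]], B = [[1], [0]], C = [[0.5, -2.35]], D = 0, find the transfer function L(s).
L(s) = C(sI - A)⁻¹B + D.
Characteristic polynomial det(sI - A) = s^2 + 5.8*s + 16.82.
Numerator from C·adj(sI-A)·B + D·det(sI-A) = 0.5*s - 2.35.
L(s) = (0.5*s - 2.35)/(s^2 + 5.8*s + 16.82)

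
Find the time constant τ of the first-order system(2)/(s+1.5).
First-order system: τ = -1/pole. Pole = -1.5. τ = -1/(-1.5) = 0.6667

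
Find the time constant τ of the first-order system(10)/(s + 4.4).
First-order system: τ = -1/pole. Pole = -4.4. τ = -1/(-4.4) = 0.2273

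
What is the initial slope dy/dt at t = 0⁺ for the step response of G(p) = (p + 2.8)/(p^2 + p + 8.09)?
IVT: y'(0⁺) = lim_{p→∞} p²·Y(p) = lim_{p→∞} p·G(p).
deg(num) = 1, deg(den) = 2, relative degree = 1, so p·G(p) → (leading num)/(leading den) = 1/1 = 1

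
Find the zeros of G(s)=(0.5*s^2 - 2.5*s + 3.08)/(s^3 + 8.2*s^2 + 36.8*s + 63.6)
Set numerator = 0: 0.5*s^2 - 2.5*s + 3.08 = 0.5*(s - 2.2)(s - 2.8) = 0 → Zeros: 2.2, 2.8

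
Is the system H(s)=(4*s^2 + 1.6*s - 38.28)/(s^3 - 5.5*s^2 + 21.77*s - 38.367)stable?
Denominator: s^3 - 5.5*s^2 + 21.77*s - 38.367 = (s - 2.7)(s^2 - 2.8*s + 14.21). Poles: 1.4 + 3.5j, 1.4 - 3.5j, 2.7. All Re(p)<0: No (unstable)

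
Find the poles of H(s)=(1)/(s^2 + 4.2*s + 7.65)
Set denominator = 0: s^2 + 4.2*s + 7.65 = 0 → Poles: -2.1 + 1.8j, -2.1 - 1.8j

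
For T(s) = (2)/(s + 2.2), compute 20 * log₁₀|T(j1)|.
Substitute s = j*1: T(j1) = 0.753425 - 0.342466j.
|T(j1)| = sqrt(Re² + Im²) = 0.8276.
20*log₁₀(0.8276) = -1.64 dB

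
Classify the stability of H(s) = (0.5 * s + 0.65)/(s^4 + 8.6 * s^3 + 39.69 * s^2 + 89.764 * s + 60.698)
Denominator: s^4 + 8.6*s^3 + 39.69*s^2 + 89.764*s + 60.698 = (s + 1.1)(s + 3.1)(s^2 + 4.4*s + 17.8). Poles: -1.1, -2.2 + 3.6j, -2.2 - 3.6j, -3.1. Stable (all poles in LHP)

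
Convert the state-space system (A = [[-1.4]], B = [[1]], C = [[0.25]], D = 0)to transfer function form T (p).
T(p) = C(pI - A)⁻¹B + D.
Characteristic polynomial det(pI - A) = p + 1.4.
Numerator from C·adj(pI-A)·B + D·det(pI-A) = 0.25.
T(p) = (0.25)/(p + 1.4)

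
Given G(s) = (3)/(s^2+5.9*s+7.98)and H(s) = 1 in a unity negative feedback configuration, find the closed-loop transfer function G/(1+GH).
Closed-loop T = G/(1+GH).
Numerator: G_num * H_den = 3.
Denominator: G_den * H_den + G_num * H_num = (s^2 + 5.9*s + 7.98) + (3) = s^2 + 5.9*s + 10.98.
T(s) = (3)/(s^2 + 5.9*s + 10.98)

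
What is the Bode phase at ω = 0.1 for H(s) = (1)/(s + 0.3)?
Substitute s = j*0.1: H(j0.1) = 3 - 1j.
∠H(j0.1) = atan2(Im, Re) = atan2(-1, 3) = -18.43°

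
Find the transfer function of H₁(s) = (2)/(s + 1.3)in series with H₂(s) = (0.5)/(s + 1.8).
Series: H = H₁ · H₂ = (n₁·n₂)/(d₁·d₂).
Num: n₁·n₂ = 1. Den: d₁·d₂ = s^2 + 3.1*s + 2.34.
H(s) = (1)/(s^2 + 3.1*s + 2.34)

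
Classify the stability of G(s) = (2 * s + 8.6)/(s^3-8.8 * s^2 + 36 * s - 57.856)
Denominator: s^3 - 8.8*s^2 + 36*s - 57.856 = (s - 3.2)(s^2 - 5.6*s + 18.08). Poles: 2.8 + 3.2j, 2.8 - 3.2j, 3.2. Unstable (3 pole(s) in RHP)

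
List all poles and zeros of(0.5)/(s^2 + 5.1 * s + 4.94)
Set denominator = 0: s^2 + 5.1*s + 4.94 = (s + 1.3)(s + 3.8) = 0 → Poles: -1.3, -3.8
Numerator is a nonzero constant (0.5) → Zeros: none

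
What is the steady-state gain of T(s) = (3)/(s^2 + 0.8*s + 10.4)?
DC gain = T(0) = num(0)/den(0) = 3/10.4 = 0.2885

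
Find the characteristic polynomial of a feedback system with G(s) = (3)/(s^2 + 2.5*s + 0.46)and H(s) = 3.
Characteristic poly = G_den * H_den + G_num * H_num = (s^2 + 2.5*s + 0.46) + (9) = s^2 + 2.5*s + 9.46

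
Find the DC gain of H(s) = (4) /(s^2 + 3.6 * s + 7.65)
DC gain = H(0) = num(0)/den(0) = 4/7.65 = 0.5229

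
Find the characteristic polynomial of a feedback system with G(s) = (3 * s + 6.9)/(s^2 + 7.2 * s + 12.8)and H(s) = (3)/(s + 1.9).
Characteristic poly = G_den * H_den + G_num * H_num = (s^3 + 9.1*s^2 + 26.48*s + 24.32) + (9*s + 20.7) = s^3 + 9.1*s^2 + 35.48*s + 45.02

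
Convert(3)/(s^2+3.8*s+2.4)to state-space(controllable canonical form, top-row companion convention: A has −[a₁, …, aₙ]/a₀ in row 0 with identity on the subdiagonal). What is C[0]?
Reachable canonical form: C = numerator coefficients (right-aligned, zero-padded to length n).
num = 3, C = [[0, 3]].
C[0] = 0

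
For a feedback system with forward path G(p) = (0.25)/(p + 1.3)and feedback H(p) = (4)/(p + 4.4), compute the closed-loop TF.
Closed-loop T = G/(1+GH).
Numerator: G_num * H_den = 0.25*p + 1.1.
Denominator: G_den * H_den + G_num * H_num = (p^2 + 5.7*p + 5.72) + (1) = p^2 + 5.7*p + 6.72.
T(p) = (0.25*p + 1.1)/(p^2 + 5.7*p + 6.72)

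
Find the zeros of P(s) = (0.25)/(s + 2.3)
Numerator is a nonzero constant (0.25) → Zeros: none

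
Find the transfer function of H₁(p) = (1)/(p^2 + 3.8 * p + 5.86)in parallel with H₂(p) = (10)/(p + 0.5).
Parallel: H = H₁ + H₂ = (n₁·d₂ + n₂·d₁)/(d₁·d₂).
n₁·d₂ = p + 0.5. n₂·d₁ = 10*p^2 + 38*p + 58.6. Sum = 10*p^2 + 39*p + 59.1. d₁·d₂ = p^3 + 4.3*p^2 + 7.76*p + 2.93.
H(p) = (10*p^2 + 39*p + 59.1)/(p^3 + 4.3*p^2 + 7.76*p + 2.93)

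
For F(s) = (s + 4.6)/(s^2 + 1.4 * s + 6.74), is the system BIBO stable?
Denominator: s^2 + 1.4*s + 6.74. Poles: -0.7 + 2.5j, -0.7 - 2.5j. All Re(p)<0: Yes (stable)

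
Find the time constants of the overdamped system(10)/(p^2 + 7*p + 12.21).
Overdamped: real poles at -3.3, -3.7. τ = -1/pole → τ₁ = 0.303, τ₂ = 0.2703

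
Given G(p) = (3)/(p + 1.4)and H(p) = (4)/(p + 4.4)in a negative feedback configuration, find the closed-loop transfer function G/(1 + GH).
Closed-loop T = G/(1+GH).
Numerator: G_num * H_den = 3*p + 13.2.
Denominator: G_den * H_den + G_num * H_num = (p^2 + 5.8*p + 6.16) + (12) = p^2 + 5.8*p + 18.16.
T(p) = (3*p + 13.2)/(p^2 + 5.8*p + 18.16)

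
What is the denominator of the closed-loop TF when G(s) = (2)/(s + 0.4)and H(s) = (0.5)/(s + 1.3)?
Characteristic poly = G_den * H_den + G_num * H_num = (s^2 + 1.7*s + 0.52) + (1) = s^2 + 1.7*s + 1.52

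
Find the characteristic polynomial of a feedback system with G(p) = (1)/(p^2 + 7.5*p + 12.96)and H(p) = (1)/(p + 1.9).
Characteristic poly = G_den * H_den + G_num * H_num = (p^3 + 9.4*p^2 + 27.21*p + 24.624) + (1) = p^3 + 9.4*p^2 + 27.21*p + 25.624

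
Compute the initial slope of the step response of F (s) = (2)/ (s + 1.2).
IVT: y'(0⁺) = lim_{s→∞} s²·Y(s) = lim_{s→∞} s·F(s).
deg(num) = 0, deg(den) = 1, relative degree = 1, so s·F(s) → (leading num)/(leading den) = 2/1 = 2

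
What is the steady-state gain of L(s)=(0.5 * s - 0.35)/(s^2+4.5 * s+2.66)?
DC gain = L(0) = num(0)/den(0) = -0.35/2.66 = -0.1316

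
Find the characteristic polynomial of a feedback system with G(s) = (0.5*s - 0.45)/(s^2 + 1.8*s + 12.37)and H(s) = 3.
Characteristic poly = G_den * H_den + G_num * H_num = (s^2 + 1.8*s + 12.37) + (1.5*s - 1.35) = s^2 + 3.3*s + 11.02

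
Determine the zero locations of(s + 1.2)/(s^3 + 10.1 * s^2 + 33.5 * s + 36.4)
Set numerator = 0: s + 1.2 = 0 → Zeros: -1.2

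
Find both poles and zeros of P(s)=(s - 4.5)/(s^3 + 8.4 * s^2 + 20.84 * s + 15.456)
Set denominator = 0: s^3 + 8.4*s^2 + 20.84*s + 15.456 = (s + 1.4)(s + 2.4)(s + 4.6) = 0 → Poles: -1.4, -2.4, -4.6
Set numerator = 0: s - 4.5 = 0 → Zeros: 4.5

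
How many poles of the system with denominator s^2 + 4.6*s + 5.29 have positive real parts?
s^2 + 4.6*s + 5.29 = (s + 2.3)(s + 2.3). Poles: -2.3, -2.3. RHP poles (Re>0): 0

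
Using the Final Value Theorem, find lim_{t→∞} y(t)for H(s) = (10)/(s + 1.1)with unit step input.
FVT: lim_{t→∞} y(t) = lim_{s→0} s*Y(s) where Y(s) = H(s)/s.
= lim_{s→0} H(s) = H(0) = num(0)/den(0) = 10/1.1 = 9.091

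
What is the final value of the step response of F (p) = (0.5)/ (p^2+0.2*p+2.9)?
FVT: lim_{t→∞} y(t) = lim_{p→0} p*Y(p) where Y(p) = F(p)/p.
= lim_{p→0} F(p) = F(0) = num(0)/den(0) = 0.5/2.9 = 0.1724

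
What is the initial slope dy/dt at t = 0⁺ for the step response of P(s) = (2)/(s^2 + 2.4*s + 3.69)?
IVT: y'(0⁺) = lim_{s→∞} s²·Y(s) = lim_{s→∞} s·P(s).
deg(num) = 0, deg(den) = 2, relative degree = 2 ≥ 2, so s·P(s) → 0. Initial slope = 0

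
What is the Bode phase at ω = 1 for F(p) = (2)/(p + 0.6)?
Substitute p = j*1: F(j1) = 0.882353 - 1.47059j.
∠F(j1) = atan2(Im, Re) = atan2(-1.47059, 0.882353) = -59.04°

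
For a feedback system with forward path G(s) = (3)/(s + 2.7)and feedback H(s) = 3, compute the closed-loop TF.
Closed-loop T = G/(1+GH).
Numerator: G_num * H_den = 3.
Denominator: G_den * H_den + G_num * H_num = (s + 2.7) + (9) = s + 11.7.
T(s) = (3)/(s + 11.7)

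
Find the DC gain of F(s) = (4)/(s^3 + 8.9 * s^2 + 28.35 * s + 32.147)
DC gain = F(0) = num(0)/den(0) = 4/32.147 = 0.1244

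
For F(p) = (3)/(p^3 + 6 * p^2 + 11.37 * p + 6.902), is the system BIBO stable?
Denominator: p^3 + 6*p^2 + 11.37*p + 6.902 = (p + 1.4)(p + 1.7)(p + 2.9). Poles: -1.4, -1.7, -2.9. All Re(p)<0: Yes (stable)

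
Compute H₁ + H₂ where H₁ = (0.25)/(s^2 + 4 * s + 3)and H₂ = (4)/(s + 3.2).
Parallel: H = H₁ + H₂ = (n₁·d₂ + n₂·d₁)/(d₁·d₂).
n₁·d₂ = 0.25*s + 0.8. n₂·d₁ = 4*s^2 + 16*s + 12. Sum = 4*s^2 + 16.25*s + 12.8. d₁·d₂ = s^3 + 7.2*s^2 + 15.8*s + 9.6.
H(s) = (4*s^2 + 16.25*s + 12.8)/(s^3 + 7.2*s^2 + 15.8*s + 9.6)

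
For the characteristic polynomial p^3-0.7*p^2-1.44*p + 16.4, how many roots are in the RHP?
p^3 - 0.7*p^2 - 1.44*p + 16.4 = (p + 2.5)(p^2 - 3.2*p + 6.56). Poles: -2.5, 1.6 + 2j, 1.6 - 2j. RHP poles (Re>0): 2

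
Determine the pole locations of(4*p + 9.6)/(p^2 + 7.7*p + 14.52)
Set denominator = 0: p^2 + 7.7*p + 14.52 = (p + 4.4)(p + 3.3) = 0 → Poles: -3.3, -4.4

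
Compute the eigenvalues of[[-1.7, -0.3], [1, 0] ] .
Eigenvalues solve det(λI - A) = 0.
Characteristic polynomial: λ^2 + 1.7*λ + 0.3 = 0.
Factor: (λ + 1.5)(λ + 0.2) = 0.
Roots: -0.2, -1.5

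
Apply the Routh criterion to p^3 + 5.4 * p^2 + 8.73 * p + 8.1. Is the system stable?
Routh array:
p^3: [1, 8.73]; p^2: [5.4, 8.1]; p^1: [7.23]; p^0: [8.1]
First column: [1, 5.4, 7.23, 8.1]. Sign changes = 0.
Yes, stable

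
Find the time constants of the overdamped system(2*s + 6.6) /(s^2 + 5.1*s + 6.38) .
Overdamped: real poles at -2.2, -2.9. τ = -1/pole → τ₁ = 0.4545, τ₂ = 0.3448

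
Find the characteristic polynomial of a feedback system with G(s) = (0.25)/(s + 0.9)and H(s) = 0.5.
Characteristic poly = G_den * H_den + G_num * H_num = (s + 0.9) + (0.125) = s + 1.025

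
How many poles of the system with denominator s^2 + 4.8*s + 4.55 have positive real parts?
s^2 + 4.8*s + 4.55 = (s + 3.5)(s + 1.3). Poles: -1.3, -3.5. RHP poles (Re>0): 0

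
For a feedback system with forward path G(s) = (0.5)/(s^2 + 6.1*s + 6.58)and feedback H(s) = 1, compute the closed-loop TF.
Closed-loop T = G/(1+GH).
Numerator: G_num * H_den = 0.5.
Denominator: G_den * H_den + G_num * H_num = (s^2 + 6.1*s + 6.58) + (0.5) = s^2 + 6.1*s + 7.08.
T(s) = (0.5)/(s^2 + 6.1*s + 7.08)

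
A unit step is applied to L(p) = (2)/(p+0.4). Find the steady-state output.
FVT: lim_{t→∞} y(t) = lim_{p→0} p*Y(p) where Y(p) = L(p)/p.
= lim_{p→0} L(p) = L(0) = num(0)/den(0) = 2/0.4 = 5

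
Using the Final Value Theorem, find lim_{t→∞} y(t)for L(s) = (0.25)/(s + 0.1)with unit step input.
FVT: lim_{t→∞} y(t) = lim_{s→0} s*Y(s) where Y(s) = L(s)/s.
= lim_{s→0} L(s) = L(0) = num(0)/den(0) = 0.25/0.1 = 2.5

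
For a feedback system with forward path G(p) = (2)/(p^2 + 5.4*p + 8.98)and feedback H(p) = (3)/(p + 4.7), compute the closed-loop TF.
Closed-loop T = G/(1+GH).
Numerator: G_num * H_den = 2*p + 9.4.
Denominator: G_den * H_den + G_num * H_num = (p^3 + 10.1*p^2 + 34.36*p + 42.206) + (6) = p^3 + 10.1*p^2 + 34.36*p + 48.206.
T(p) = (2*p + 9.4)/(p^3 + 10.1*p^2 + 34.36*p + 48.206)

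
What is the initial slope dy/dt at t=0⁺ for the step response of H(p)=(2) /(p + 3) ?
IVT: y'(0⁺) = lim_{p→∞} p²·Y(p) = lim_{p→∞} p·H(p).
deg(num) = 0, deg(den) = 1, relative degree = 1, so p·H(p) → (leading num)/(leading den) = 2/1 = 2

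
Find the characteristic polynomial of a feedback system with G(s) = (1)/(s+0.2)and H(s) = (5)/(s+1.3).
Characteristic poly = G_den * H_den + G_num * H_num = (s^2 + 1.5*s + 0.26) + (5) = s^2 + 1.5*s + 5.26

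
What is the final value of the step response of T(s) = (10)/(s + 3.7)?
FVT: lim_{t→∞} y(t) = lim_{s→0} s*Y(s) where Y(s) = T(s)/s.
= lim_{s→0} T(s) = T(0) = num(0)/den(0) = 10/3.7 = 2.703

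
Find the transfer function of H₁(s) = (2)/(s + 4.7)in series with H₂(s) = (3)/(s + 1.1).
Series: H = H₁ · H₂ = (n₁·n₂)/(d₁·d₂).
Num: n₁·n₂ = 6. Den: d₁·d₂ = s^2 + 5.8*s + 5.17.
H(s) = (6)/(s^2 + 5.8*s + 5.17)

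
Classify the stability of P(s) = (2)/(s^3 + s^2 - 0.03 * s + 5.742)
Denominator: s^3 + s^2 - 0.03*s + 5.742 = (s + 2.2)(s^2 - 1.2*s + 2.61). Poles: -2.2, 0.6 + 1.5j, 0.6 - 1.5j. Unstable (2 pole(s) in RHP)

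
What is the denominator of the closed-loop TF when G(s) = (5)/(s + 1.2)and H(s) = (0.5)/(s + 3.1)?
Characteristic poly = G_den * H_den + G_num * H_num = (s^2 + 4.3*s + 3.72) + (2.5) = s^2 + 4.3*s + 6.22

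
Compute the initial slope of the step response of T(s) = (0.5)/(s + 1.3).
IVT: y'(0⁺) = lim_{s→∞} s²·Y(s) = lim_{s→∞} s·T(s).
deg(num) = 0, deg(den) = 1, relative degree = 1, so s·T(s) → (leading num)/(leading den) = 0.5/1 = 0.5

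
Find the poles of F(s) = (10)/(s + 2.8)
Set denominator = 0: s + 2.8 = 0 → Poles: -2.8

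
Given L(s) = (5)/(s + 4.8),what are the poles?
Set denominator = 0: s + 4.8 = 0 → Poles: -4.8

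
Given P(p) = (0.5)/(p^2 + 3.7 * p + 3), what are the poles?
Set denominator = 0: p^2 + 3.7*p + 3 = (p + 2.5)(p + 1.2) = 0 → Poles: -1.2, -2.5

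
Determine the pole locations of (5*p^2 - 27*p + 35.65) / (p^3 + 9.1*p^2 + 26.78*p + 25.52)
Set denominator = 0: p^3 + 9.1*p^2 + 26.78*p + 25.52 = (p + 2.9)(p + 2.2)(p + 4) = 0 → Poles: -2.2, -2.9, -4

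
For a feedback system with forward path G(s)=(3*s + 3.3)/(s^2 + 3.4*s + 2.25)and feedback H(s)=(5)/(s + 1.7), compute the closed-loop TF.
Closed-loop T = G/(1+GH).
Numerator: G_num * H_den = 3*s^2 + 8.4*s + 5.61.
Denominator: G_den * H_den + G_num * H_num = (s^3 + 5.1*s^2 + 8.03*s + 3.825) + (15*s + 16.5) = s^3 + 5.1*s^2 + 23.03*s + 20.325.
T(s) = (3*s^2 + 8.4*s + 5.61)/(s^3 + 5.1*s^2 + 23.03*s + 20.325)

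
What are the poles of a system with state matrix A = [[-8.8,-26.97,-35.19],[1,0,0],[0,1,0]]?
Eigenvalues solve det(λI - A) = 0.
Characteristic polynomial: λ^3 + 8.8*λ^2 + 26.97*λ + 35.19 = 0.
Factor: (λ + 4.6)(λ^2 + 4.2*λ + 7.65) = 0.
Roots: -2.1 + 1.8j, -2.1 - 1.8j, -4.6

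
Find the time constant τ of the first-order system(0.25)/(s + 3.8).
First-order system: τ = -1/pole. Pole = -3.8. τ = -1/(-3.8) = 0.2632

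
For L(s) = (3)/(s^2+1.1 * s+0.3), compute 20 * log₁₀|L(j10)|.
Substitute s = j*10: L(j10) = -0.0297284 - 0.00327996j.
|L(j10)| = sqrt(Re² + Im²) = 0.02991.
20*log₁₀(0.02991) = -30.48 dB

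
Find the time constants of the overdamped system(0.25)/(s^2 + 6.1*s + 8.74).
Overdamped: real poles at -2.3, -3.8. τ = -1/pole → τ₁ = 0.4348, τ₂ = 0.2632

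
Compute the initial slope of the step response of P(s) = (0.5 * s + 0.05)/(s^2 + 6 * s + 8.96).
IVT: y'(0⁺) = lim_{s→∞} s²·Y(s) = lim_{s→∞} s·P(s).
deg(num) = 1, deg(den) = 2, relative degree = 1, so s·P(s) → (leading num)/(leading den) = 0.5/1 = 0.5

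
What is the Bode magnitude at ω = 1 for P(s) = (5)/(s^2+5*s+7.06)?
Substitute s = j*1: P(j1) = 0.490898 - 0.405031j.
|P(j1)| = sqrt(Re² + Im²) = 0.6364.
20*log₁₀(0.6364) = -3.93 dB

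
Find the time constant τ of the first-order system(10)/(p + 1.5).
First-order system: τ = -1/pole. Pole = -1.5. τ = -1/(-1.5) = 0.6667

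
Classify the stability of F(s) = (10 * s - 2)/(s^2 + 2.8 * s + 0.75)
Denominator: s^2 + 2.8*s + 0.75 = (s + 2.5)(s + 0.3). Poles: -0.3, -2.5. Stable (all poles in LHP)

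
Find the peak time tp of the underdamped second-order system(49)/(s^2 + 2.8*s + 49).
Standard form: ωn²/(s²+2ζωn·s+ωn²) → ωn = 7, ζ = 0.2.
ωd = ωn·√(1-ζ²) = 7·√(1-0.2²) = 6.859.
tp = π/ωd = π/6.859 = 0.4581 s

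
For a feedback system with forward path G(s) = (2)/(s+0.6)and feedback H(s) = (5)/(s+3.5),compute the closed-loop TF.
Closed-loop T = G/(1+GH).
Numerator: G_num * H_den = 2*s + 7.
Denominator: G_den * H_den + G_num * H_num = (s^2 + 4.1*s + 2.1) + (10) = s^2 + 4.1*s + 12.1.
T(s) = (2*s + 7)/(s^2 + 4.1*s + 12.1)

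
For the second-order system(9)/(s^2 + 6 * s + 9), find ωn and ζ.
Standard form: ωn²/(s²+2ζωn·s+ωn²).
const=9=ωn² → ωn=3, s coeff=6=2ζωn → ζ=1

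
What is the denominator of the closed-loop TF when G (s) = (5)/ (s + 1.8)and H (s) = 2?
Characteristic poly = G_den * H_den + G_num * H_num = (s + 1.8) + (10) = s + 11.8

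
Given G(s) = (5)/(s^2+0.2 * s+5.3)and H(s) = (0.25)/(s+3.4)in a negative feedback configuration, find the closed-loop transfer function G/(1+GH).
Closed-loop T = G/(1+GH).
Numerator: G_num * H_den = 5*s + 17.
Denominator: G_den * H_den + G_num * H_num = (s^3 + 3.6*s^2 + 5.98*s + 18.02) + (1.25) = s^3 + 3.6*s^2 + 5.98*s + 19.27.
T(s) = (5*s + 17)/(s^3 + 3.6*s^2 + 5.98*s + 19.27)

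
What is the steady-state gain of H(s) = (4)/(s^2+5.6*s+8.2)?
DC gain = H(0) = num(0)/den(0) = 4/8.2 = 0.4878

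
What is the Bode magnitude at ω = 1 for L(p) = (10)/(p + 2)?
Substitute p = j*1: L(j1) = 4 - 2j.
|L(j1)| = sqrt(Re² + Im²) = 4.472.
20*log₁₀(4.472) = 13.01 dB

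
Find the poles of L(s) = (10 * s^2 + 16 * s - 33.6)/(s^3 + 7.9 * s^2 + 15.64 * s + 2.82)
Set denominator = 0: s^3 + 7.9*s^2 + 15.64*s + 2.82 = (s + 3)(s + 4.7)(s + 0.2) = 0 → Poles: -0.2, -3, -4.7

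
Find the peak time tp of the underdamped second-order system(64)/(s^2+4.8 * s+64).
Standard form: ωn²/(s²+2ζωn·s+ωn²) → ωn = 8, ζ = 0.3.
ωd = ωn·√(1-ζ²) = 8·√(1-0.3²) = 7.632.
tp = π/ωd = π/7.632 = 0.4117 s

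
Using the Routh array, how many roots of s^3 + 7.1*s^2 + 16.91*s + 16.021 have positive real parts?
Routh array:
s^3: [1, 16.91]; s^2: [7.1, 16.021]; s^1: [14.6535]; s^0: [16.021]
First column: [1, 7.1, 14.6535, 16.021]. Sign changes = RHP roots = 0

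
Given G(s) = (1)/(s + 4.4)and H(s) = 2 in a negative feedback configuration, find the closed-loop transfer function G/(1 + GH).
Closed-loop T = G/(1+GH).
Numerator: G_num * H_den = 1.
Denominator: G_den * H_den + G_num * H_num = (s + 4.4) + (2) = s + 6.4.
T(s) = (1)/(s + 6.4)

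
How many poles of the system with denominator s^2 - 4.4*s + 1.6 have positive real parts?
s^2 - 4.4*s + 1.6 = (s - 0.4)(s - 4). Poles: 0.4, 4. RHP poles (Re>0): 2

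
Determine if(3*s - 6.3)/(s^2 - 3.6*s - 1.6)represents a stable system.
Denominator: s^2 - 3.6*s - 1.6 = (s - 4)(s + 0.4). Poles: -0.4, 4. All Re(p)<0: No (unstable)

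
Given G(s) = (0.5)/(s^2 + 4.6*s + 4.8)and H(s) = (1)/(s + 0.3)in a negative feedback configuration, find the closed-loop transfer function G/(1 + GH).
Closed-loop T = G/(1+GH).
Numerator: G_num * H_den = 0.5*s + 0.15.
Denominator: G_den * H_den + G_num * H_num = (s^3 + 4.9*s^2 + 6.18*s + 1.44) + (0.5) = s^3 + 4.9*s^2 + 6.18*s + 1.94.
T(s) = (0.5*s + 0.15)/(s^3 + 4.9*s^2 + 6.18*s + 1.94)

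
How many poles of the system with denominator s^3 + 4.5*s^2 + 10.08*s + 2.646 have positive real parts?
s^3 + 4.5*s^2 + 10.08*s + 2.646 = (s + 0.3)(s^2 + 4.2*s + 8.82). Poles: -0.3, -2.1 + 2.1j, -2.1 - 2.1j. RHP poles (Re>0): 0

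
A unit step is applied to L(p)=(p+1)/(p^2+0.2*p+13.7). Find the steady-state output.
FVT: lim_{t→∞} y(t) = lim_{p→0} p*Y(p) where Y(p) = L(p)/p.
= lim_{p→0} L(p) = L(0) = num(0)/den(0) = 1/13.7 = 0.07299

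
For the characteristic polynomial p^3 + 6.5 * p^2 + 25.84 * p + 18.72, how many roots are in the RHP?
p^3 + 6.5*p^2 + 25.84*p + 18.72 = (p + 0.9)(p^2 + 5.6*p + 20.8). Poles: -0.9, -2.8 + 3.6j, -2.8 - 3.6j. RHP poles (Re>0): 0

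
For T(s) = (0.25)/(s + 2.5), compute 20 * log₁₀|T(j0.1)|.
Substitute s = j*0.1: T(j0.1) = 0.0998403 - 0.00399361j.
|T(j0.1)| = sqrt(Re² + Im²) = 0.09992.
20*log₁₀(0.09992) = -20.01 dB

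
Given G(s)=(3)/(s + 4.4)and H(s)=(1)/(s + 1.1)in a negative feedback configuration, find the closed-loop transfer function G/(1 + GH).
Closed-loop T = G/(1+GH).
Numerator: G_num * H_den = 3*s + 3.3.
Denominator: G_den * H_den + G_num * H_num = (s^2 + 5.5*s + 4.84) + (3) = s^2 + 5.5*s + 7.84.
T(s) = (3*s + 3.3)/(s^2 + 5.5*s + 7.84)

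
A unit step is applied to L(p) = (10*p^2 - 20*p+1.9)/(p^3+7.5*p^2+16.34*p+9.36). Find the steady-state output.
FVT: lim_{t→∞} y(t) = lim_{p→0} p*Y(p) where Y(p) = L(p)/p.
= lim_{p→0} L(p) = L(0) = num(0)/den(0) = 1.9/9.36 = 0.203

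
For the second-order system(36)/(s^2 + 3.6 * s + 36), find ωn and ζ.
Standard form: ωn²/(s²+2ζωn·s+ωn²).
const=36=ωn² → ωn=6, s coeff=3.6=2ζωn → ζ=0.3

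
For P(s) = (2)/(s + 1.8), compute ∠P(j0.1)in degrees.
Substitute s = j*0.1: P(j0.1) = 1.10769 - 0.0615385j.
∠P(j0.1) = atan2(Im, Re) = atan2(-0.0615385, 1.10769) = -3.18°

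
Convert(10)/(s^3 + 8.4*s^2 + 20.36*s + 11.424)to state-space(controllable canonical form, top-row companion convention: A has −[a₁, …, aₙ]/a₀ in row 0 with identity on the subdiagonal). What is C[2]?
Reachable canonical form: C = numerator coefficients (right-aligned, zero-padded to length n).
num = 10, C = [[0, 0, 10]].
C[2] = 10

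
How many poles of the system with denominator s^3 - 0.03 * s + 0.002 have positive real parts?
s^3 - 0.03*s + 0.002 = (s - 0.1)(s + 0.2)(s - 0.1). Poles: -0.2, 0.1, 0.1. RHP poles (Re>0): 2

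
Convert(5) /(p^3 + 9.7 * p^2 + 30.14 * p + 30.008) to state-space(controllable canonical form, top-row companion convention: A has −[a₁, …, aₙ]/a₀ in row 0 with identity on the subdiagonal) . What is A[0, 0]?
Reachable canonical form for den = p^3 + 9.7*p^2 + 30.14*p + 30.008: top row of A = -[a₁,a₂,...,aₙ]/a₀, ones on the subdiagonal, zeros elsewhere.
A = [[-9.7, -30.14, -30.008], [1, 0, 0], [0, 1, 0]].
A[0,0] = -9.7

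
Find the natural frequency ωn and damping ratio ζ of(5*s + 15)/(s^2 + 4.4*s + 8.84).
Underdamped: complex pole -2.2 + 2j. ωn = |pole| = 2.973, ζ = -Re(pole)/ωn = 0.7399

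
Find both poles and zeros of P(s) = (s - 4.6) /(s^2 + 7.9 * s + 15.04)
Set denominator = 0: s^2 + 7.9*s + 15.04 = (s + 4.7)(s + 3.2) = 0 → Poles: -3.2, -4.7
Set numerator = 0: s - 4.6 = 0 → Zeros: 4.6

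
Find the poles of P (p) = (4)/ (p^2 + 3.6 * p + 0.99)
Set denominator = 0: p^2 + 3.6*p + 0.99 = (p + 0.3)(p + 3.3) = 0 → Poles: -0.3, -3.3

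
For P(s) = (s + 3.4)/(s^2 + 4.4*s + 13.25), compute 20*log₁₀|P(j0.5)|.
Substitute s = j*0.5: P(j0.5) = 0.260584 - 0.00563737j.
|P(j0.5)| = sqrt(Re² + Im²) = 0.2606.
20*log₁₀(0.2606) = -11.68 dB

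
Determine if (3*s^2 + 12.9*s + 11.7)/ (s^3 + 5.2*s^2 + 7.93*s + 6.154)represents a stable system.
Denominator: s^3 + 5.2*s^2 + 7.93*s + 6.154 = (s + 3.4)(s^2 + 1.8*s + 1.81). Poles: -0.9 + 1j, -0.9 - 1j, -3.4. All Re(p)<0: Yes (stable)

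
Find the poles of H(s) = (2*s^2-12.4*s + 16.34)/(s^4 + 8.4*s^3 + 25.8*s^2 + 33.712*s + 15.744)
Set denominator = 0: s^4 + 8.4*s^3 + 25.8*s^2 + 33.712*s + 15.744 = (s + 1.6)(s + 1.2)(s^2 + 5.6*s + 8.2) = 0 → Poles: -1.2, -1.6, -2.8 + 0.6j, -2.8 - 0.6j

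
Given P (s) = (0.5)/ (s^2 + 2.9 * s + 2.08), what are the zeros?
Numerator is a nonzero constant (0.5) → Zeros: none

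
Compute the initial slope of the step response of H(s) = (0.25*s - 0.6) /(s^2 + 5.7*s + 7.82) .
IVT: y'(0⁺) = lim_{s→∞} s²·Y(s) = lim_{s→∞} s·H(s).
deg(num) = 1, deg(den) = 2, relative degree = 1, so s·H(s) → (leading num)/(leading den) = 0.25/1 = 0.25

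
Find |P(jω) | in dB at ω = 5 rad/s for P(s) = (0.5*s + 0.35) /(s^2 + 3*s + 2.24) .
Substitute s = j*5: P(j5) = 0.0397487 - 0.0836454j.
|P(j5)| = sqrt(Re² + Im²) = 0.09261.
20*log₁₀(0.09261) = -20.67 dB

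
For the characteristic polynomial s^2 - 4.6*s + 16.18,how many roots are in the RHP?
Poles: 2.3 + 3.3j, 2.3 - 3.3j. RHP poles (Re>0): 2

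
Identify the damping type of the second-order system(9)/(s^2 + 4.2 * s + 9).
Standard form: ωn²/(s²+2ζωn·s+ωn²) gives ωn=3, ζ=0.7.
Underdamped (ζ = 0.7 < 1)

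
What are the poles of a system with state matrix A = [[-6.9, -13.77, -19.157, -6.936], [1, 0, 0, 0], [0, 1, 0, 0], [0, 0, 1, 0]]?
Eigenvalues solve det(λI - A) = 0.
Characteristic polynomial: λ^4 + 6.9*λ^3 + 13.77*λ^2 + 19.157*λ + 6.936 = 0.
Factor: (λ + 4.8)(λ + 0.5)(λ^2 + 1.6*λ + 2.89) = 0.
Roots: -0.5, -0.8 + 1.5j, -0.8 - 1.5j, -4.8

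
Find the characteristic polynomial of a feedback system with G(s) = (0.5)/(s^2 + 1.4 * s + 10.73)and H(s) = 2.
Characteristic poly = G_den * H_den + G_num * H_num = (s^2 + 1.4*s + 10.73) + (1) = s^2 + 1.4*s + 11.73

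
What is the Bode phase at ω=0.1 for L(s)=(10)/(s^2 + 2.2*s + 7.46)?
Substitute s = j*0.1: L(j0.1) = 1.34111 - 0.0396033j.
∠L(j0.1) = atan2(Im, Re) = atan2(-0.0396033, 1.34111) = -1.69°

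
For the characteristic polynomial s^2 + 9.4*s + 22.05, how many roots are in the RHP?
s^2 + 9.4*s + 22.05 = (s + 4.5)(s + 4.9). Poles: -4.5, -4.9. RHP poles (Re>0): 0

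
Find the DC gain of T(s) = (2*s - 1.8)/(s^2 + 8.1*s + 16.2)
DC gain = T(0) = num(0)/den(0) = -1.8/16.2 = -0.1111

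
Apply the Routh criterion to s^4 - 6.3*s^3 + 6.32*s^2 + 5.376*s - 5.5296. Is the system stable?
Routh array:
s^4: [1, 6.32, -5.5296]; s^3: [-6.3, 5.376]; s^2: [7.17333, -5.5296]; s^1: [0.519613]; s^0: [-5.5296]
First column: [1, -6.3, 7.17333, 0.519613, -5.5296]. Sign changes = 3.
No, unstable (3 RHP root(s))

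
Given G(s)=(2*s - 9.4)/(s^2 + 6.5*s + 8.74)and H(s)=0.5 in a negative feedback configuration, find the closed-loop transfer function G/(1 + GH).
Closed-loop T = G/(1+GH).
Numerator: G_num * H_den = 2*s - 9.4.
Denominator: G_den * H_den + G_num * H_num = (s^2 + 6.5*s + 8.74) + (s - 4.7) = s^2 + 7.5*s + 4.04.
T(s) = (2*s - 9.4)/(s^2 + 7.5*s + 4.04)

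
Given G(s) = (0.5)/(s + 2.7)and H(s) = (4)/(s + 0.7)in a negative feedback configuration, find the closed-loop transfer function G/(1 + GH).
Closed-loop T = G/(1+GH).
Numerator: G_num * H_den = 0.5*s + 0.35.
Denominator: G_den * H_den + G_num * H_num = (s^2 + 3.4*s + 1.89) + (2) = s^2 + 3.4*s + 3.89.
T(s) = (0.5*s + 0.35)/(s^2 + 3.4*s + 3.89)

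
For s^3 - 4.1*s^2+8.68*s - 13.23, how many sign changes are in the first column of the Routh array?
Routh array:
s^3: [1, 8.68]; s^2: [-4.1, -13.23]; s^1: [5.45317]; s^0: [-13.23]
First column: [1, -4.1, 5.45317, -13.23]. Sign changes = 3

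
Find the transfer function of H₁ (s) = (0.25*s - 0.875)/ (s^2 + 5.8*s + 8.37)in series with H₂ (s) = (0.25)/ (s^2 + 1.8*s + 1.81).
Series: H = H₁ · H₂ = (n₁·n₂)/(d₁·d₂).
Num: n₁·n₂ = 0.0625*s - 0.21875. Den: d₁·d₂ = s^4 + 7.6*s^3 + 20.62*s^2 + 25.564*s + 15.1497.
H(s) = (0.0625*s - 0.21875)/(s^4 + 7.6*s^3 + 20.62*s^2 + 25.564*s + 15.1497)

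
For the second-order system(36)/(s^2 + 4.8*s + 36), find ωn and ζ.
Standard form: ωn²/(s²+2ζωn·s+ωn²).
const=36=ωn² → ωn=6, s coeff=4.8=2ζωn → ζ=0.4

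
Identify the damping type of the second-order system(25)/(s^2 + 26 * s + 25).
Standard form: ωn²/(s²+2ζωn·s+ωn²) gives ωn=5, ζ=2.6.
Overdamped (ζ = 2.6 > 1)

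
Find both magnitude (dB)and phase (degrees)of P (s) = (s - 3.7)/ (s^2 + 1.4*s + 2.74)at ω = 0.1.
Substitute s = j*0.1: P(j0.1) = -1.34988 + 0.105855j.
|P| = 20*log₁₀(sqrt(Re²+Im²)) = 2.63 dB.
∠P = atan2(Im, Re) = 175.52°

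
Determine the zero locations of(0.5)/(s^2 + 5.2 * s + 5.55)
Numerator is a nonzero constant (0.5) → Zeros: none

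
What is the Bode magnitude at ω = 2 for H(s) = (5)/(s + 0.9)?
Substitute s = j*2: H(j2) = 0.935551 - 2.079j.
|H(j2)| = sqrt(Re² + Im²) = 2.28.
20*log₁₀(2.28) = 7.16 dB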